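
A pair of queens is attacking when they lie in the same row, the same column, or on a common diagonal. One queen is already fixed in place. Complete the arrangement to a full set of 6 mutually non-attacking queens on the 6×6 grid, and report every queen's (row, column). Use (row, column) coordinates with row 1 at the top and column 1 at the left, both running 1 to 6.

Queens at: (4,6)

Row 1: attacked by (4,6)→{3,6}. Safe: 1, 2, 4, 5. Place at column 5.
Row 2: attacked by (1,5)→{4,5,6}; (4,6)→{4,6}. Safe: 1, 2, 3. Place at column 3.
Row 3: attacked by (1,5)→{3,5}; (2,3)→{2,3,4}; (4,6)→{5,6}. Safe: 1. Place at column 1.
Row 5: attacked by (1,5)→{1,5}; (2,3)→{3,6}; (3,1)→{1,3}; (4,6)→{5,6}. Safe: 2, 4. Place at column 4.
Row 6: attacked by (1,5)→{5}; (2,3)→{3}; (3,1)→{1,4}; (4,6)→{4,6}; (5,4)→{3,4,5}. Safe: 2. Place at column 2.
Columns [5, 3, 1, 6, 4, 2], r−c [-4, -1, 2, -2, 1, 4], r+c [6, 5, 4, 10, 9, 8] are all distinct, so no two queens attack.

(1,5) (2,3) (3,1) (4,6) (5,4) (6,2)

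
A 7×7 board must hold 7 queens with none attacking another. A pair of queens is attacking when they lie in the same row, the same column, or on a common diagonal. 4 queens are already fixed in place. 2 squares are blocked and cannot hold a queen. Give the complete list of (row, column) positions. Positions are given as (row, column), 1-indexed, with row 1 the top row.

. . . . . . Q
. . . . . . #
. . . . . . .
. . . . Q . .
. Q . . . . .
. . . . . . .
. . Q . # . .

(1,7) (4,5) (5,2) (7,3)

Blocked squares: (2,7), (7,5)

(1,7) (2,4) (3,1) (4,5) (5,2) (6,6) (7,3)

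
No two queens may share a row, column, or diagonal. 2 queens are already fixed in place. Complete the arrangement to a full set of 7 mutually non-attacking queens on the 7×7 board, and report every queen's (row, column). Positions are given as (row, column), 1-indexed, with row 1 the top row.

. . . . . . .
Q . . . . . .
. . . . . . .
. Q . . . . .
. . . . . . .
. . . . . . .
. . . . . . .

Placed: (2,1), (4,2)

(1,3) (2,1) (3,6) (4,2) (5,5) (6,7) (7,4)

Row 1: attacked by (2,1)→{1,2}; (4,2)→{2,5}. Safe: 3, 4, 6, 7. Place at column 3.
Row 3: attacked by (1,3)→{1,3,5}; (2,1)→{1,2}; (4,2)→{1,2,3}. Safe: 4, 6, 7. Place at column 6.
Row 5: attacked by (1,3)→{3,7}; (2,1)→{1,4}; (3,6)→{4,6}; (4,2)→{1,2,3}. Safe: 5. Place at column 5.
Row 6: attacked by (1,3)→{3}; (2,1)→{1,5}; (3,6)→{3,6}; (4,2)→{2,4}; (5,5)→{4,5,6}. Safe: 7. Place at column 7.
Row 7: attacked by (1,3)→{3}; (2,1)→{1,6}; (3,6)→{2,6}; (4,2)→{2,5}; (5,5)→{3,5,7}; (6,7)→{6,7}. Safe: 4. Place at column 4.
Columns [3, 1, 6, 2, 5, 7, 4], r−c [-2, 1, -3, 2, 0, -1, 3], r+c [4, 3, 9, 6, 10, 13, 11] are all distinct, so no two queens attack.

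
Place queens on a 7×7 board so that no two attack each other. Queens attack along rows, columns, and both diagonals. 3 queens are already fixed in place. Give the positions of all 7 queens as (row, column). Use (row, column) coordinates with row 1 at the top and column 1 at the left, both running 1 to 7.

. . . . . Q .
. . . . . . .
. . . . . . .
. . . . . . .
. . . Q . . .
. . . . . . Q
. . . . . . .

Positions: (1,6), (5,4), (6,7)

Row 2: attacked by (1,6)→{5,6,7}; (5,4)→{1,4,7}; (6,7)→{3,7}. Safe: 2. Place at column 2.
Row 3: attacked by (1,6)→{4,6}; (2,2)→{1,2,3}; (5,4)→{2,4,6}; (6,7)→{4,7}. Safe: 5. Place at column 5.
Row 4: attacked by (1,6)→{3,6}; (2,2)→{2,4}; (3,5)→{4,5,6}; (5,4)→{3,4,5}; (6,7)→{5,7}. Safe: 1. Place at column 1.
Row 7: attacked by (1,6)→{6}; (2,2)→{2,7}; (3,5)→{1,5}; (4,1)→{1,4}; (5,4)→{2,4,6}; (6,7)→{6,7}. Safe: 3. Place at column 3.
Columns [6, 2, 5, 1, 4, 7, 3], r−c [-5, 0, -2, 3, 1, -1, 4], r+c [7, 4, 8, 5, 9, 13, 10] are all distinct, so no two queens attack.

(1,6) (2,2) (3,5) (4,1) (5,4) (6,7) (7,3)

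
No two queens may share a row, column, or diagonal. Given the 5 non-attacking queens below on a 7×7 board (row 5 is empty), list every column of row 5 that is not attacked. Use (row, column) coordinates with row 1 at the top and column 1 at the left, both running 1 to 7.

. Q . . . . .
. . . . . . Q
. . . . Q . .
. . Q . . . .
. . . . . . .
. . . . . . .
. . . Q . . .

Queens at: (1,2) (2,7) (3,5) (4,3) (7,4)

(1,2) attacks row 5 at column 2 and diagonals 6.
(2,7) attacks row 5 at column 7 and diagonals 4.
(3,5) attacks row 5 at column 5 and diagonals 3, 7.
(4,3) attacks row 5 at column 3 and diagonals 2, 4.
(7,4) attacks row 5 at column 4 and diagonals 2, 6.
Attacked columns: {2, 3, 4, 5, 6, 7}. Safe: {1}.

columns 1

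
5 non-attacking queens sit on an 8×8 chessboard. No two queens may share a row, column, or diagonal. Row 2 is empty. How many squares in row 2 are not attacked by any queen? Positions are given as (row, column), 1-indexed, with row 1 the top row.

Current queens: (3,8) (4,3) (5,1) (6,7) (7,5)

(3,8) attacks row 2 at column 8 and diagonals 7.
(4,3) attacks row 2 at column 3 and diagonals 1, 5.
(5,1) attacks row 2 at column 1 and diagonals 4.
(6,7) attacks row 2 at column 7 and diagonals 3.
(7,5) attacks row 2 at column 5.
Attacked columns: {1, 3, 4, 5, 7, 8}. Safe: {2, 6}.

2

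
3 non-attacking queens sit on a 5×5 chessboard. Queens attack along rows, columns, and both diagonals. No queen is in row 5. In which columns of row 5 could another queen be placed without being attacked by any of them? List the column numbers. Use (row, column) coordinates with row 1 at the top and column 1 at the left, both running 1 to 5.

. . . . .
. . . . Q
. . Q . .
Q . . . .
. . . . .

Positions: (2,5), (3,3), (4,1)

(2,5) attacks row 5 at column 5 and diagonals 2.
(3,3) attacks row 5 at column 3 and diagonals 1, 5.
(4,1) attacks row 5 at column 1 and diagonals 2.
Attacked columns: {1, 2, 3, 5}. Safe: {4}.

columns 4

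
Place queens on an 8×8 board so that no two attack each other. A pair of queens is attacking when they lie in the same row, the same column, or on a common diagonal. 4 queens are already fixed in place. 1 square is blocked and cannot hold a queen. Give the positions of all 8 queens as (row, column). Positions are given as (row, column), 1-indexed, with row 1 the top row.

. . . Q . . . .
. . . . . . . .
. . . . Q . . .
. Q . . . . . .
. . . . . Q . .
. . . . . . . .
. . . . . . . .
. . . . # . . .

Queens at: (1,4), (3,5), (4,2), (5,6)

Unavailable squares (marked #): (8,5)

(1,4) (2,7) (3,5) (4,2) (5,6) (6,1) (7,3) (8,8)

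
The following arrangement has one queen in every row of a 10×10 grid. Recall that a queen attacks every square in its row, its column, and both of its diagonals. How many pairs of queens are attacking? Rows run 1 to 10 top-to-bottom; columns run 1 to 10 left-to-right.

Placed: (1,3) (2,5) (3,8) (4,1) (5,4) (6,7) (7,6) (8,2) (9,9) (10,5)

3

Same column: (2,5)–(10,5) (column 5).
Same diagonal: (5,4)–(7,6) (|5−7| = |4−6| = 2); (6,7)–(7,6) (|6−7| = |7−6| = 1).
Total attacking pairs: 3.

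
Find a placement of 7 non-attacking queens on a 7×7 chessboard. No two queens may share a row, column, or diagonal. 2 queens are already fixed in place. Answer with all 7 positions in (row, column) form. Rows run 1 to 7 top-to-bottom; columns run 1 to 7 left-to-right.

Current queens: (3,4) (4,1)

(1,3) (2,7) (3,4) (4,1) (5,5) (6,2) (7,6)

Row 1: attacked by (3,4)→{2,4,6}; (4,1)→{1,4}. Safe: 3, 5, 7. Place at column 3.
Row 2: attacked by (1,3)→{2,3,4}; (3,4)→{3,4,5}; (4,1)→{1,3}. Safe: 6, 7. Place at column 7.
Row 5: attacked by (1,3)→{3,7}; (2,7)→{4,7}; (3,4)→{2,4,6}; (4,1)→{1,2}. Safe: 5. Place at column 5.
Row 6: attacked by (1,3)→{3}; (2,7)→{3,7}; (3,4)→{1,4,7}; (4,1)→{1,3}; (5,5)→{4,5,6}. Safe: 2. Place at column 2.
Row 7: attacked by (1,3)→{3}; (2,7)→{2,7}; (3,4)→{4}; (4,1)→{1,4}; (5,5)→{3,5,7}; (6,2)→{1,2,3}. Safe: 6. Place at column 6.
Columns [3, 7, 4, 1, 5, 2, 6], r−c [-2, -5, -1, 3, 0, 4, 1], r+c [4, 9, 7, 5, 10, 8, 13] are all distinct, so no two queens attack.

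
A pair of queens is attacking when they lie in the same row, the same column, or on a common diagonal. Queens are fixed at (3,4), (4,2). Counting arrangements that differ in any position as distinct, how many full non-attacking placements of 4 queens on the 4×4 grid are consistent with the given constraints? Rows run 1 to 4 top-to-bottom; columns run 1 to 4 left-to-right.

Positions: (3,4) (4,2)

1

Branch on row 1: col 1 → 0; col 3 → 1.
Sum: 0 + 1 = 1.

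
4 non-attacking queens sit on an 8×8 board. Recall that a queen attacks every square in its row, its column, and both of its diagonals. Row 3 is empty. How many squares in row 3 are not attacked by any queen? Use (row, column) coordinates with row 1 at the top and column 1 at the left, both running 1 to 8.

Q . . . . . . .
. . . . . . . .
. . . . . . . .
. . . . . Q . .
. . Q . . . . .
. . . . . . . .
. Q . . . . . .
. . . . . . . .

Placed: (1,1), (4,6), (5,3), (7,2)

2

(1,1) attacks row 3 at column 1 and diagonals 3.
(4,6) attacks row 3 at column 6 and diagonals 5, 7.
(5,3) attacks row 3 at column 3 and diagonals 1, 5.
(7,2) attacks row 3 at column 2 and diagonals 6.
Attacked columns: {1, 2, 3, 5, 6, 7}. Safe: {4, 8}.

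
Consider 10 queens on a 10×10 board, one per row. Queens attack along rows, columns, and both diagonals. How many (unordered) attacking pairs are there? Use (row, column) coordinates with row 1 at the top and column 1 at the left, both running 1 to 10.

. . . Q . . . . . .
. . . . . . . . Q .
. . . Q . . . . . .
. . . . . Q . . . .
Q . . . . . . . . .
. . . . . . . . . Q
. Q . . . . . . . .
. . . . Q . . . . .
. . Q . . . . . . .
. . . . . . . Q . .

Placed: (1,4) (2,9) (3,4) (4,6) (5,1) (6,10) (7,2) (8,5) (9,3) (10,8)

1

Same column: (1,4)–(3,4) (column 4).
Total attacking pairs: 1.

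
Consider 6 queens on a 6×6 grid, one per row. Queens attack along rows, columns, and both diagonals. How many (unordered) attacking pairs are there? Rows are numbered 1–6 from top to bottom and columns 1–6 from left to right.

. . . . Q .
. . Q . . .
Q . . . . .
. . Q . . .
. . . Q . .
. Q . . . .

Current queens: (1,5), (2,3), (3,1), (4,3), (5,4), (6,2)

2

Same column: (2,3)–(4,3) (column 3).
Same diagonal: (4,3)–(5,4) (|4−5| = |3−4| = 1).
Total attacking pairs: 2.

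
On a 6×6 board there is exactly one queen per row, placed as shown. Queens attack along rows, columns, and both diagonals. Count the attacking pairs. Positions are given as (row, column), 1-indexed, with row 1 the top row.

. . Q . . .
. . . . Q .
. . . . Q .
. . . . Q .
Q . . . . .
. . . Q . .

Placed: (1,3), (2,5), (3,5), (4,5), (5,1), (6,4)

Same column: (2,5)–(3,5) (column 5); (2,5)–(4,5) (column 5); (3,5)–(4,5) (column 5).
Same diagonal: (1,3)–(3,5) (|1−3| = |3−5| = 2).
Total attacking pairs: 4.

4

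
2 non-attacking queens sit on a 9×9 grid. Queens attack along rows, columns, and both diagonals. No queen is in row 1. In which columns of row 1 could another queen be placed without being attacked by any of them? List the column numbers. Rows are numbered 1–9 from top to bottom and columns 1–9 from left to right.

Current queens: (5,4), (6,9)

(5,4) attacks row 1 at column 4 and diagonals 8.
(6,9) attacks row 1 at column 9 and diagonals 4.
Attacked columns: {4, 8, 9}. Safe: {1, 2, 3, 5, 6, 7}.

columns 1, 2, 3, 5, 6, 7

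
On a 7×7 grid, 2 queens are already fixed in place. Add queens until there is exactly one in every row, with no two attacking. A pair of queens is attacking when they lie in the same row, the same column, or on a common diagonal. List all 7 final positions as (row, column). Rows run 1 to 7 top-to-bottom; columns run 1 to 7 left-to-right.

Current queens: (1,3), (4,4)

(1,3) (2,1) (3,6) (4,4) (5,2) (6,7) (7,5)

Row 2: attacked by (1,3)→{2,3,4}; (4,4)→{2,4,6}. Safe: 1, 5, 7. Place at column 1.
Row 3: attacked by (1,3)→{1,3,5}; (2,1)→{1,2}; (4,4)→{3,4,5}. Safe: 6, 7. Place at column 6.
Row 5: attacked by (1,3)→{3,7}; (2,1)→{1,4}; (3,6)→{4,6}; (4,4)→{3,4,5}. Safe: 2. Place at column 2.
Row 6: attacked by (1,3)→{3}; (2,1)→{1,5}; (3,6)→{3,6}; (4,4)→{2,4,6}; (5,2)→{1,2,3}. Safe: 7. Place at column 7.
Row 7: attacked by (1,3)→{3}; (2,1)→{1,6}; (3,6)→{2,6}; (4,4)→{1,4,7}; (5,2)→{2,4}; (6,7)→{6,7}. Safe: 5. Place at column 5.
Columns [3, 1, 6, 4, 2, 7, 5], r−c [-2, 1, -3, 0, 3, -1, 2], r+c [4, 3, 9, 8, 7, 13, 12] are all distinct, so no two queens attack.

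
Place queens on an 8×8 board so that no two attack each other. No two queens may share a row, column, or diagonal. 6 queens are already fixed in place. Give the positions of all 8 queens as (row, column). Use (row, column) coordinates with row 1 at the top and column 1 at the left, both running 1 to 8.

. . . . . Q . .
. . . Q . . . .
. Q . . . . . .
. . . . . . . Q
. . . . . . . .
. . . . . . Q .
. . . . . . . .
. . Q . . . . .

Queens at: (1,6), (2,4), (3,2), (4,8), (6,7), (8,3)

(1,6) (2,4) (3,2) (4,8) (5,5) (6,7) (7,1) (8,3)

Row 5: attacked by (1,6)→{2,6}; (2,4)→{1,4,7}; (3,2)→{2,4}; (4,8)→{7,8}; (6,7)→{6,7,8}; (8,3)→{3,6}. Safe: 5. Place at column 5.
Row 7: attacked by (1,6)→{6}; (2,4)→{4}; (3,2)→{2,6}; (4,8)→{5,8}; (5,5)→{3,5,7}; (6,7)→{6,7,8}; (8,3)→{2,3,4}. Safe: 1. Place at column 1.
Columns [6, 4, 2, 8, 5, 7, 1, 3], r−c [-5, -2, 1, -4, 0, -1, 6, 5], r+c [7, 6, 5, 12, 10, 13, 8, 11] are all distinct, so no two queens attack.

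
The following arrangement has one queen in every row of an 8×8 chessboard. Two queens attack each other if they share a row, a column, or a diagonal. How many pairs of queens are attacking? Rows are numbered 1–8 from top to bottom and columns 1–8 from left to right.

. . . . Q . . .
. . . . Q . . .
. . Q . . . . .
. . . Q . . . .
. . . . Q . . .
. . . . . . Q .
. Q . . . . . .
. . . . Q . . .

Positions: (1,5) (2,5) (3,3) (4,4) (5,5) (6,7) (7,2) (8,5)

11

Same column: (1,5)–(2,5) (column 5); (1,5)–(5,5) (column 5); (1,5)–(8,5) (column 5); (2,5)–(5,5) (column 5); (2,5)–(8,5) (column 5); (5,5)–(8,5) (column 5).
Same diagonal: (1,5)–(3,3) (|1−3| = |5−3| = 2); (3,3)–(4,4) (|3−4| = |3−4| = 1); (3,3)–(5,5) (|3−5| = |3−5| = 2); (4,4)–(5,5) (|4−5| = |4−5| = 1); (6,7)–(8,5) (|6−8| = |7−5| = 2).
Total attacking pairs: 11.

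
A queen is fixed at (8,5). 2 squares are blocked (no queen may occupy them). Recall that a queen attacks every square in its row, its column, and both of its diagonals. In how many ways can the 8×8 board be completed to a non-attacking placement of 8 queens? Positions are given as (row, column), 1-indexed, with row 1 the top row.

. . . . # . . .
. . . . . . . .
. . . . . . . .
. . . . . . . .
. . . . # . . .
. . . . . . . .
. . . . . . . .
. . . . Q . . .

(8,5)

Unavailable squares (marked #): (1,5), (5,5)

Branch on row 1: col 1 → 1; col 2 → 3; col 3 → 4; col 4 → 3; col 6 → 3; col 7 → 3; col 8 → 1.
Sum: 1 + 3 + 4 + 3 + 3 + 3 + 1 = 18.

18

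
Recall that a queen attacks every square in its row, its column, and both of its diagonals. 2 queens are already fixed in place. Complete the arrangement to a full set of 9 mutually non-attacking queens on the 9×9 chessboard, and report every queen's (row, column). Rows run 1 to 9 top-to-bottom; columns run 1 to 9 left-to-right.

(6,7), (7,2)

(1,1) (2,8) (3,5) (4,3) (5,9) (6,7) (7,2) (8,4) (9,6)

Row 1: attacked by (6,7)→{2,7}; (7,2)→{2,8}. Safe: 1, 3, 4, 5, 6, 9. Place at column 1.
Row 2: attacked by (1,1)→{1,2}; (6,7)→{3,7}; (7,2)→{2,7}. Safe: 4, 5, 6, 8, 9. Place at column 8.
Row 3: attacked by (1,1)→{1,3}; (2,8)→{7,8,9}; (6,7)→{4,7}; (7,2)→{2,6}. Safe: 5. Place at column 5.
Row 4: attacked by (1,1)→{1,4}; (2,8)→{6,8}; (3,5)→{4,5,6}; (6,7)→{5,7,9}; (7,2)→{2,5}. Safe: 3. Place at column 3.
Row 5: attacked by (1,1)→{1,5}; (2,8)→{5,8}; (3,5)→{3,5,7}; (4,3)→{2,3,4}; (6,7)→{6,7,8}; (7,2)→{2,4}. Safe: 9. Place at column 9.
Row 8: attacked by (1,1)→{1,8}; (2,8)→{2,8}; (3,5)→{5}; (4,3)→{3,7}; (5,9)→{6,9}; (6,7)→{5,7,9}; (7,2)→{1,2,3}. Safe: 4. Place at column 4.
Row 9: attacked by (1,1)→{1,9}; (2,8)→{1,8}; (3,5)→{5}; (4,3)→{3,8}; (5,9)→{5,9}; (6,7)→{4,7}; (7,2)→{2,4}; (8,4)→{3,4,5}. Safe: 6. Place at column 6.
Columns [1, 8, 5, 3, 9, 7, 2, 4, 6], r−c [0, -6, -2, 1, -4, -1, 5, 4, 3], r+c [2, 10, 8, 7, 14, 13, 9, 12, 15] are all distinct, so no two queens attack.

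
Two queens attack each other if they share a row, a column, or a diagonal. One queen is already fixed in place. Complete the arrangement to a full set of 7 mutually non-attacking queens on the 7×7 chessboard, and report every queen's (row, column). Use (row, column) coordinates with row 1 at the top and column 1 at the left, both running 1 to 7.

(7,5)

(1,2) (2,6) (3,3) (4,7) (5,4) (6,1) (7,5)

Row 1: attacked by (7,5)→{5}. Safe: 1, 2, 3, 4, 6, 7. Place at column 2.
Row 2: attacked by (1,2)→{1,2,3}; (7,5)→{5}. Safe: 4, 6, 7. Place at column 6.
Row 3: attacked by (1,2)→{2,4}; (2,6)→{5,6,7}; (7,5)→{1,5}. Safe: 3. Place at column 3.
Row 4: attacked by (1,2)→{2,5}; (2,6)→{4,6}; (3,3)→{2,3,4}; (7,5)→{2,5}. Safe: 1, 7. Place at column 7.
Row 5: attacked by (1,2)→{2,6}; (2,6)→{3,6}; (3,3)→{1,3,5}; (4,7)→{6,7}; (7,5)→{3,5,7}. Safe: 4. Place at column 4.
Row 6: attacked by (1,2)→{2,7}; (2,6)→{2,6}; (3,3)→{3,6}; (4,7)→{5,7}; (5,4)→{3,4,5}; (7,5)→{4,5,6}. Safe: 1. Place at column 1.
Columns [2, 6, 3, 7, 4, 1, 5], r−c [-1, -4, 0, -3, 1, 5, 2], r+c [3, 8, 6, 11, 9, 7, 12] are all distinct, so no two queens attack.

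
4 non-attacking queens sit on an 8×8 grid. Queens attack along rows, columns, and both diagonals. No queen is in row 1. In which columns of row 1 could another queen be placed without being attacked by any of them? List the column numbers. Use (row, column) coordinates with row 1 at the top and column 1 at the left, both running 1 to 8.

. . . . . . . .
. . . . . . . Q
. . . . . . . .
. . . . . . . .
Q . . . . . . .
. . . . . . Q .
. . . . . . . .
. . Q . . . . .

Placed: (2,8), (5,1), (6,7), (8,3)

(2,8) attacks row 1 at column 8 and diagonals 7.
(5,1) attacks row 1 at column 1 and diagonals 5.
(6,7) attacks row 1 at column 7 and diagonals 2.
(8,3) attacks row 1 at column 3.
Attacked columns: {1, 2, 3, 5, 7, 8}. Safe: {4, 6}.

columns 4, 6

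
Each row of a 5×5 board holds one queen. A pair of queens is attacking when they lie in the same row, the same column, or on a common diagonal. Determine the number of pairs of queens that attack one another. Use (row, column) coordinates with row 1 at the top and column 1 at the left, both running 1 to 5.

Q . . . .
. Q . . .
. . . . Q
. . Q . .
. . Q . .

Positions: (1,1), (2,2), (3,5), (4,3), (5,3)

3

Same column: (4,3)–(5,3) (column 3).
Same diagonal: (1,1)–(2,2) (|1−2| = |1−2| = 1); (3,5)–(5,3) (|3−5| = |5−3| = 2).
Total attacking pairs: 3.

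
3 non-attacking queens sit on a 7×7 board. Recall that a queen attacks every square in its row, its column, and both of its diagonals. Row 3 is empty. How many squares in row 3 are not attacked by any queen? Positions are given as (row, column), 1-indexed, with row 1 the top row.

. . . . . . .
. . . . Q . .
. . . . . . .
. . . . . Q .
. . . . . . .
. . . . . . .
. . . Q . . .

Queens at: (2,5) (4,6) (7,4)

(2,5) attacks row 3 at column 5 and diagonals 4, 6.
(4,6) attacks row 3 at column 6 and diagonals 5, 7.
(7,4) attacks row 3 at column 4.
Attacked columns: {4, 5, 6, 7}. Safe: {1, 2, 3}.

3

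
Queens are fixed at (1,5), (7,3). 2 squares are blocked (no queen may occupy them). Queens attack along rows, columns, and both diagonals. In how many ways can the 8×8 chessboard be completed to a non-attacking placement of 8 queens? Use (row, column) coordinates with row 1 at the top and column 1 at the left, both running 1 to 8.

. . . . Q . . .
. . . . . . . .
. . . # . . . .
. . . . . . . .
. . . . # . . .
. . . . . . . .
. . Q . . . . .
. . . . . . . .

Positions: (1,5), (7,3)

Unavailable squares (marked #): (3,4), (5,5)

Branch on row 2: col 1 → 1; col 2 → 1; col 7 → 1.
Sum: 1 + 1 + 1 = 3.

3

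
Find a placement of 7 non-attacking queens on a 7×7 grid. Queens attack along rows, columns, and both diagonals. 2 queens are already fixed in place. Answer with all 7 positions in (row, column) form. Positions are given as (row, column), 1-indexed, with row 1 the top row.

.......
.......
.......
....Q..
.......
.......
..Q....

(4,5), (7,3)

Row 1: attacked by (4,5)→{2,5}; (7,3)→{3}. Safe: 1, 4, 6, 7. Place at column 7.
Row 2: attacked by (1,7)→{6,7}; (4,5)→{3,5,7}; (7,3)→{3}. Safe: 1, 2, 4. Place at column 4.
Row 3: attacked by (1,7)→{5,7}; (2,4)→{3,4,5}; (4,5)→{4,5,6}; (7,3)→{3,7}. Safe: 1, 2. Place at column 1.
Row 5: attacked by (1,7)→{3,7}; (2,4)→{1,4,7}; (3,1)→{1,3}; (4,5)→{4,5,6}; (7,3)→{1,3,5}. Safe: 2. Place at column 2.
Row 6: attacked by (1,7)→{2,7}; (2,4)→{4}; (3,1)→{1,4}; (4,5)→{3,5,7}; (5,2)→{1,2,3}; (7,3)→{2,3,4}. Safe: 6. Place at column 6.
Columns [7, 4, 1, 5, 2, 6, 3], r−c [-6, -2, 2, -1, 3, 0, 4], r+c [8, 6, 4, 9, 7, 12, 10] are all distinct, so no two queens attack.

(1,7) (2,4) (3,1) (4,5) (5,2) (6,6) (7,3)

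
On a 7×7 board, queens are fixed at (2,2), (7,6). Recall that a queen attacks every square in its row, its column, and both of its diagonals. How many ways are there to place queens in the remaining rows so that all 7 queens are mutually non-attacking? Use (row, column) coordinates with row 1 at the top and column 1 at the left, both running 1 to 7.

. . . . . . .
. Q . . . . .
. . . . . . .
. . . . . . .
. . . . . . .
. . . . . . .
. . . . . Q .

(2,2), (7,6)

Branch on row 1: col 4 → 1; col 5 → 0; col 7 → 0.
Sum: 1 + 0 + 0 = 1.

1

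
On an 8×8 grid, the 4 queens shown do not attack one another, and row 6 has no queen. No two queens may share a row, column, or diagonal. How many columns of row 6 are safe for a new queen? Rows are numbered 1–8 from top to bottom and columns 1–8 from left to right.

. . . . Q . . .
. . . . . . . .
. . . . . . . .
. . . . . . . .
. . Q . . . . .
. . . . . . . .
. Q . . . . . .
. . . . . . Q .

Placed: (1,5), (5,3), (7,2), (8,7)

2

(1,5) attacks row 6 at column 5.
(5,3) attacks row 6 at column 3 and diagonals 2, 4.
(7,2) attacks row 6 at column 2 and diagonals 1, 3.
(8,7) attacks row 6 at column 7 and diagonals 5.
Attacked columns: {1, 2, 3, 4, 5, 7}. Safe: {6, 8}.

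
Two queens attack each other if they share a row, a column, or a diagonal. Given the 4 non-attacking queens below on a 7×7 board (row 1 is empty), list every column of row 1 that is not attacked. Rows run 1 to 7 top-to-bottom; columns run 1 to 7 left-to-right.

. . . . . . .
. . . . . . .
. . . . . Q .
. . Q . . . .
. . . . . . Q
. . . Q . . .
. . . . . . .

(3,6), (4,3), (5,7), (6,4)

(3,6) attacks row 1 at column 6 and diagonals 4.
(4,3) attacks row 1 at column 3 and diagonals 6.
(5,7) attacks row 1 at column 7 and diagonals 3.
(6,4) attacks row 1 at column 4.
Attacked columns: {3, 4, 6, 7}. Safe: {1, 2, 5}.

columns 1, 2, 5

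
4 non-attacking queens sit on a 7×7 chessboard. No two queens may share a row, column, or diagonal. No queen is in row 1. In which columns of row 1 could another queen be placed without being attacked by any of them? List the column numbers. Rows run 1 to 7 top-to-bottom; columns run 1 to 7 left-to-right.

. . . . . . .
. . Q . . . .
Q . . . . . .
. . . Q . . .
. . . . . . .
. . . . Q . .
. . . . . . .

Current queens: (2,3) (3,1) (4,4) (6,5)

(2,3) attacks row 1 at column 3 and diagonals 2, 4.
(3,1) attacks row 1 at column 1 and diagonals 3.
(4,4) attacks row 1 at column 4 and diagonals 1, 7.
(6,5) attacks row 1 at column 5.
Attacked columns: {1, 2, 3, 4, 5, 7}. Safe: {6}.

columns 6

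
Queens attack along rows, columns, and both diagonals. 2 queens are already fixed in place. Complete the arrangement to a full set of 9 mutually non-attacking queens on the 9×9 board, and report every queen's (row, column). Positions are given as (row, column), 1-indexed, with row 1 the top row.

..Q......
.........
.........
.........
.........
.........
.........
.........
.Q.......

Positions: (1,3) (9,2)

Row 2: attacked by (1,3)→{2,3,4}; (9,2)→{2,9}. Safe: 1, 5, 6, 7, 8. Place at column 8.
Row 3: attacked by (1,3)→{1,3,5}; (2,8)→{7,8,9}; (9,2)→{2,8}. Safe: 4, 6. Place at column 6.
Row 4: attacked by (1,3)→{3,6}; (2,8)→{6,8}; (3,6)→{5,6,7}; (9,2)→{2,7}. Safe: 1, 4, 9. Place at column 4.
Row 5: attacked by (1,3)→{3,7}; (2,8)→{5,8}; (3,6)→{4,6,8}; (4,4)→{3,4,5}; (9,2)→{2,6}. Safe: 1, 9. Place at column 9.
Row 6: attacked by (1,3)→{3,8}; (2,8)→{4,8}; (3,6)→{3,6,9}; (4,4)→{2,4,6}; (5,9)→{8,9}; (9,2)→{2,5}. Safe: 1, 7. Place at column 1.
Row 7: attacked by (1,3)→{3,9}; (2,8)→{3,8}; (3,6)→{2,6}; (4,4)→{1,4,7}; (5,9)→{7,9}; (6,1)→{1,2}; (9,2)→{2,4}. Safe: 5. Place at column 5.
Row 8: attacked by (1,3)→{3}; (2,8)→{2,8}; (3,6)→{1,6}; (4,4)→{4,8}; (5,9)→{6,9}; (6,1)→{1,3}; (7,5)→{4,5,6}; (9,2)→{1,2,3}. Safe: 7. Place at column 7.
Columns [3, 8, 6, 4, 9, 1, 5, 7, 2], r−c [-2, -6, -3, 0, -4, 5, 2, 1, 7], r+c [4, 10, 9, 8, 14, 7, 12, 15, 11] are all distinct, so no two queens attack.

(1,3) (2,8) (3,6) (4,4) (5,9) (6,1) (7,5) (8,7) (9,2)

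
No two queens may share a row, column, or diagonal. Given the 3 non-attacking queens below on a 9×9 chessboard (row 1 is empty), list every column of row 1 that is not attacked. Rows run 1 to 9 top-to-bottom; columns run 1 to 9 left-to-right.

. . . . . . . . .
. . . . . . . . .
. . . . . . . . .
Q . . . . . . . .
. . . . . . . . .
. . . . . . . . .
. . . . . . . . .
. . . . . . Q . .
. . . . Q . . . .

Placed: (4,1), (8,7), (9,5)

columns 2, 3, 6, 8, 9

(4,1) attacks row 1 at column 1 and diagonals 4.
(8,7) attacks row 1 at column 7.
(9,5) attacks row 1 at column 5.
Attacked columns: {1, 4, 5, 7}. Safe: {2, 3, 6, 8, 9}.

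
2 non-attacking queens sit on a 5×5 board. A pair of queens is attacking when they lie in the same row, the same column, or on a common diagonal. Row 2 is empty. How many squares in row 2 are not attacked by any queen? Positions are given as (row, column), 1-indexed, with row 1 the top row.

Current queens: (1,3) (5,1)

1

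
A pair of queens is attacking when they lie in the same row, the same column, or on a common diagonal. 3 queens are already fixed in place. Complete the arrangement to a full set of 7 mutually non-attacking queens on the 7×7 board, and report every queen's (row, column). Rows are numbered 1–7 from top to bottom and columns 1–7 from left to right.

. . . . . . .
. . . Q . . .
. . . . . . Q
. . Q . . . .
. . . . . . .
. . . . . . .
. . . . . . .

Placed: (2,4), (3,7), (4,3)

(1,1) (2,4) (3,7) (4,3) (5,6) (6,2) (7,5)

Row 1: attacked by (2,4)→{3,4,5}; (3,7)→{5,7}; (4,3)→{3,6}. Safe: 1, 2. Place at column 1.
Row 5: attacked by (1,1)→{1,5}; (2,4)→{1,4,7}; (3,7)→{5,7}; (4,3)→{2,3,4}. Safe: 6. Place at column 6.
Row 6: attacked by (1,1)→{1,6}; (2,4)→{4}; (3,7)→{4,7}; (4,3)→{1,3,5}; (5,6)→{5,6,7}. Safe: 2. Place at column 2.
Row 7: attacked by (1,1)→{1,7}; (2,4)→{4}; (3,7)→{3,7}; (4,3)→{3,6}; (5,6)→{4,6}; (6,2)→{1,2,3}. Safe: 5. Place at column 5.
Columns [1, 4, 7, 3, 6, 2, 5], r−c [0, -2, -4, 1, -1, 4, 2], r+c [2, 6, 10, 7, 11, 8, 12] are all distinct, so no two queens attack.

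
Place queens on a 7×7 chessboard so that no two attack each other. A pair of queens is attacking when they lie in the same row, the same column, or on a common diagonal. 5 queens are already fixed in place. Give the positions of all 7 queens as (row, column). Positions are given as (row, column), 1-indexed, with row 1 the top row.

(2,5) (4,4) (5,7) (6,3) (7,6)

Row 1: attacked by (2,5)→{4,5,6}; (4,4)→{1,4,7}; (5,7)→{3,7}; (6,3)→{3}; (7,6)→{6}. Safe: 2. Place at column 2.
Row 3: attacked by (1,2)→{2,4}; (2,5)→{4,5,6}; (4,4)→{3,4,5}; (5,7)→{5,7}; (6,3)→{3,6}; (7,6)→{2,6}. Safe: 1. Place at column 1.
Columns [2, 5, 1, 4, 7, 3, 6], r−c [-1, -3, 2, 0, -2, 3, 1], r+c [3, 7, 4, 8, 12, 9, 13] are all distinct, so no two queens attack.

(1,2) (2,5) (3,1) (4,4) (5,7) (6,3) (7,6)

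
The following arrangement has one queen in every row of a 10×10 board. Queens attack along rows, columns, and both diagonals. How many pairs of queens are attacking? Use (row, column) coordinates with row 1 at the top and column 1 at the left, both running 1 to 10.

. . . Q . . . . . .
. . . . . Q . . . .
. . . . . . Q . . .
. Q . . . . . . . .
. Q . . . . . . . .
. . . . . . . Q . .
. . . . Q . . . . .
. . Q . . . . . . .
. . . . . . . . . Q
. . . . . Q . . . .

Same column: (2,6)–(10,6) (column 6); (4,2)–(5,2) (column 2).
Same diagonal: (2,6)–(3,7) (|2−3| = |6−7| = 1); (4,2)–(7,5) (|4−7| = |2−5| = 3).
Total attacking pairs: 4.

4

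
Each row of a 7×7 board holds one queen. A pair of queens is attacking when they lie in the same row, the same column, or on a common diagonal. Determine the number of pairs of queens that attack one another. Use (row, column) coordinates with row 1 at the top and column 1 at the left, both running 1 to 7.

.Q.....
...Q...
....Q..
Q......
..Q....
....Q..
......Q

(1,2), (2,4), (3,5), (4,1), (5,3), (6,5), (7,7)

3

Same column: (3,5)–(6,5) (column 5).
Same diagonal: (2,4)–(3,5) (|2−3| = |4−5| = 1); (3,5)–(5,3) (|3−5| = |5−3| = 2).
Total attacking pairs: 3.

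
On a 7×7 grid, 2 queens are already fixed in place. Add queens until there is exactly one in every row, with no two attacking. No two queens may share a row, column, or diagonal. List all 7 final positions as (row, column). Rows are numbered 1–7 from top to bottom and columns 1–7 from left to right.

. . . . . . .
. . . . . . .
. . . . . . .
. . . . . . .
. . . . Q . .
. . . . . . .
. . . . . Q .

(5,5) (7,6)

Row 1: attacked by (5,5)→{1,5}; (7,6)→{6}. Safe: 2, 3, 4, 7. Place at column 2.
Row 2: attacked by (1,2)→{1,2,3}; (5,5)→{2,5}; (7,6)→{1,6}. Safe: 4, 7. Place at column 4.
Row 3: attacked by (1,2)→{2,4}; (2,4)→{3,4,5}; (5,5)→{3,5,7}; (7,6)→{2,6}. Safe: 1. Place at column 1.
Row 4: attacked by (1,2)→{2,5}; (2,4)→{2,4,6}; (3,1)→{1,2}; (5,5)→{4,5,6}; (7,6)→{3,6}. Safe: 7. Place at column 7.
Row 6: attacked by (1,2)→{2,7}; (2,4)→{4}; (3,1)→{1,4}; (4,7)→{5,7}; (5,5)→{4,5,6}; (7,6)→{5,6,7}. Safe: 3. Place at column 3.
Columns [2, 4, 1, 7, 5, 3, 6], r−c [-1, -2, 2, -3, 0, 3, 1], r+c [3, 6, 4, 11, 10, 9, 13] are all distinct, so no two queens attack.

(1,2) (2,4) (3,1) (4,7) (5,5) (6,3) (7,6)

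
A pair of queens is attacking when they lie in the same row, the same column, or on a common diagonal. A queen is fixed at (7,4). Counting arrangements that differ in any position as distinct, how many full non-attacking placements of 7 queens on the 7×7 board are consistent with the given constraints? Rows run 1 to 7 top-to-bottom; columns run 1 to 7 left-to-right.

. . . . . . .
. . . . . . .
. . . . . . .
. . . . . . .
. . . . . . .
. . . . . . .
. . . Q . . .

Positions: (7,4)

6

Branch on row 1: col 1 → 1; col 2 → 1; col 3 → 1; col 5 → 1; col 6 → 1; col 7 → 1.
Sum: 1 + 1 + 1 + 1 + 1 + 1 = 6.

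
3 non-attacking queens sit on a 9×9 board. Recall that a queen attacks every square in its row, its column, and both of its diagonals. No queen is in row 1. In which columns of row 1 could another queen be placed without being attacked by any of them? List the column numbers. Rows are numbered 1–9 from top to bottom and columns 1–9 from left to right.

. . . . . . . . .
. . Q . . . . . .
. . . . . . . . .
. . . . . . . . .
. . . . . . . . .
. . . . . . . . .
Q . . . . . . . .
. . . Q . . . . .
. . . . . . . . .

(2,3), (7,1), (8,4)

(2,3) attacks row 1 at column 3 and diagonals 2, 4.
(7,1) attacks row 1 at column 1 and diagonals 7.
(8,4) attacks row 1 at column 4.
Attacked columns: {1, 2, 3, 4, 7}. Safe: {5, 6, 8, 9}.

columns 5, 6, 8, 9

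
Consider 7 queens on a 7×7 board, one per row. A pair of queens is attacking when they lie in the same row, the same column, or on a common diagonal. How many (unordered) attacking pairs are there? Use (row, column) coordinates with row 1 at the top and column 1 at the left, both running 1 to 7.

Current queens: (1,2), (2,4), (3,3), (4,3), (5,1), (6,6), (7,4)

6

Same column: (2,4)–(7,4) (column 4); (3,3)–(4,3) (column 3).
Same diagonal: (2,4)–(3,3) (|2−3| = |4−3| = 1); (2,4)–(5,1) (|2−5| = |4−1| = 3); (3,3)–(5,1) (|3−5| = |3−1| = 2); (3,3)–(6,6) (|3−6| = |3−6| = 3).
Total attacking pairs: 6.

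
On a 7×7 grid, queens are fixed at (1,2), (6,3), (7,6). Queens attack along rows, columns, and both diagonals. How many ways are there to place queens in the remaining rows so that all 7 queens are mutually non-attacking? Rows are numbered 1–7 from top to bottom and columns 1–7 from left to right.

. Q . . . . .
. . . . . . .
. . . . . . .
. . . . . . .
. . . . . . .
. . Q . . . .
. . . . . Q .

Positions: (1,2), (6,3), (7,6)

Branch on row 2: col 4 → 1; col 5 → 2.
Sum: 1 + 2 = 3.

3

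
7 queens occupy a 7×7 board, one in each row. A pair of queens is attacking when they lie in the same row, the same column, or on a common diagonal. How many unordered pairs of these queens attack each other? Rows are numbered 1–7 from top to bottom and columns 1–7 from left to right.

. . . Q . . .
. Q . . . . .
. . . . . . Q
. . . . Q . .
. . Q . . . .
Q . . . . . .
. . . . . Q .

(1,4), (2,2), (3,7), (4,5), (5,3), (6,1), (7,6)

0

All columns are distinct and no two queens satisfy |Δrow| = |Δcol|, so no pair attacks.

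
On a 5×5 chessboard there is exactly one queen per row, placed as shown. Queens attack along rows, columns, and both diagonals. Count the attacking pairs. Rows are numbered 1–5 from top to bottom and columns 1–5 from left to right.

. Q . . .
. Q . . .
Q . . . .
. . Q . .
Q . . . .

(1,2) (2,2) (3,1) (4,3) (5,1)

3

Same column: (1,2)–(2,2) (column 2); (3,1)–(5,1) (column 1).
Same diagonal: (2,2)–(3,1) (|2−3| = |2−1| = 1).
Total attacking pairs: 3.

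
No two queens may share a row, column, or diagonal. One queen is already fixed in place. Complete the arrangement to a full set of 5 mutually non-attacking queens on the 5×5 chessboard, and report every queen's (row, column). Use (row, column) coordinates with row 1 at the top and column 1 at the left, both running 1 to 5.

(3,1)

(1,5) (2,3) (3,1) (4,4) (5,2)

Row 1: attacked by (3,1)→{1,3}. Safe: 2, 4, 5. Place at column 5.
Row 2: attacked by (1,5)→{4,5}; (3,1)→{1,2}. Safe: 3. Place at column 3.
Row 4: attacked by (1,5)→{2,5}; (2,3)→{1,3,5}; (3,1)→{1,2}. Safe: 4. Place at column 4.
Row 5: attacked by (1,5)→{1,5}; (2,3)→{3}; (3,1)→{1,3}; (4,4)→{3,4,5}. Safe: 2. Place at column 2.
Columns [5, 3, 1, 4, 2], r−c [-4, -1, 2, 0, 3], r+c [6, 5, 4, 8, 7] are all distinct, so no two queens attack.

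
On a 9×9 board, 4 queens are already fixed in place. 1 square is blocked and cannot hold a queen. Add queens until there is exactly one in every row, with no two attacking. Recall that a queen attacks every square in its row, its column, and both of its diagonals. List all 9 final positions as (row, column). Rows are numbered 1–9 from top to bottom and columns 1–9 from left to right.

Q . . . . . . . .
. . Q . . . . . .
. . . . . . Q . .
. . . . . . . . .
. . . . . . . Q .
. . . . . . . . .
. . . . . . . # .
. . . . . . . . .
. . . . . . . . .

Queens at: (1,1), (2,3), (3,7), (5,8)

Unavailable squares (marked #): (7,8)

Row 4: attacked by (1,1)→{1,4}; (2,3)→{1,3,5}; (3,7)→{6,7,8}; (5,8)→{7,8,9}. Safe: 2. Place at column 2.
Row 6: attacked by (1,1)→{1,6}; (2,3)→{3,7}; (3,7)→{4,7}; (4,2)→{2,4}; (5,8)→{7,8,9}. Safe: 5. Place at column 5.
Row 7: attacked by (1,1)→{1,7}; (2,3)→{3,8}; (3,7)→{3,7}; (4,2)→{2,5}; (5,8)→{6,8}; (6,5)→{4,5,6}. Blocked: 8. Safe: 9. Place at column 9.
Row 8: attacked by (1,1)→{1,8}; (2,3)→{3,9}; (3,7)→{2,7}; (4,2)→{2,6}; (5,8)→{5,8}; (6,5)→{3,5,7}; (7,9)→{8,9}. Safe: 4. Place at column 4.
Row 9: attacked by (1,1)→{1,9}; (2,3)→{3}; (3,7)→{1,7}; (4,2)→{2,7}; (5,8)→{4,8}; (6,5)→{2,5,8}; (7,9)→{7,9}; (8,4)→{3,4,5}. Safe: 6. Place at column 6.
Columns [1, 3, 7, 2, 8, 5, 9, 4, 6], r−c [0, -1, -4, 2, -3, 1, -2, 4, 3], r+c [2, 5, 10, 6, 13, 11, 16, 12, 15] are all distinct, so no two queens attack.

(1,1) (2,3) (3,7) (4,2) (5,8) (6,5) (7,9) (8,4) (9,6)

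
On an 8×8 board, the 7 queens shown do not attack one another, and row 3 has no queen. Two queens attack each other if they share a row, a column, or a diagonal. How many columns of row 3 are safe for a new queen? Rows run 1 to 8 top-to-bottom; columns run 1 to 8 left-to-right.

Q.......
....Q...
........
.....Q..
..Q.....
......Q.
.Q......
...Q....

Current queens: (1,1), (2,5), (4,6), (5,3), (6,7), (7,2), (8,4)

1

(1,1) attacks row 3 at column 1 and diagonals 3.
(2,5) attacks row 3 at column 5 and diagonals 4, 6.
(4,6) attacks row 3 at column 6 and diagonals 5, 7.
(5,3) attacks row 3 at column 3 and diagonals 1, 5.
(6,7) attacks row 3 at column 7 and diagonals 4.
(7,2) attacks row 3 at column 2 and diagonals 6.
(8,4) attacks row 3 at column 4.
Attacked columns: {1, 2, 3, 4, 5, 6, 7}. Safe: {8}.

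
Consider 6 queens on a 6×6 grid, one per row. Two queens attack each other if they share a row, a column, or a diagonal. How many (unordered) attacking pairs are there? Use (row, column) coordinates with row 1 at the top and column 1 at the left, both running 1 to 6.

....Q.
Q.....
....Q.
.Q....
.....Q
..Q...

2

Same column: (1,5)–(3,5) (column 5).
Same diagonal: (1,5)–(4,2) (|1−4| = |5−2| = 3).
Total attacking pairs: 2.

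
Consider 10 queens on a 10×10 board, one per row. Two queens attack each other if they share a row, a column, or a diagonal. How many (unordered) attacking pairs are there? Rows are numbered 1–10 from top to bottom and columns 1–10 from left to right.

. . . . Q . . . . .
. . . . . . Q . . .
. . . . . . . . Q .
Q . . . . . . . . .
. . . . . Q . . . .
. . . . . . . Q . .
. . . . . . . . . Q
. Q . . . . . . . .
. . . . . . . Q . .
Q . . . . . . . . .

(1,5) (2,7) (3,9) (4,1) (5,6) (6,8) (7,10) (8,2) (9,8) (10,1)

4

Same column: (4,1)–(10,1) (column 1); (6,8)–(9,8) (column 8).
Same diagonal: (5,6)–(10,1) (|5−10| = |6−1| = 5); (7,10)–(9,8) (|7−9| = |10−8| = 2).
Total attacking pairs: 4.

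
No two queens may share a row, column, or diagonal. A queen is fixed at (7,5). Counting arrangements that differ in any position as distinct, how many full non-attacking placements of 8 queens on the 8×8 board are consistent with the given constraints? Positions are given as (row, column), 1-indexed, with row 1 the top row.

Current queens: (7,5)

8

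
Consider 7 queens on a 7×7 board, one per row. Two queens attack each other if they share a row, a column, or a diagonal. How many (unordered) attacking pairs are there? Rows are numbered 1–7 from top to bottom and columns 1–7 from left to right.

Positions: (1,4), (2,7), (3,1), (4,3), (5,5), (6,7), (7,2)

2

Same column: (2,7)–(6,7) (column 7).
Same diagonal: (2,7)–(7,2) (|2−7| = |7−2| = 5).
Total attacking pairs: 2.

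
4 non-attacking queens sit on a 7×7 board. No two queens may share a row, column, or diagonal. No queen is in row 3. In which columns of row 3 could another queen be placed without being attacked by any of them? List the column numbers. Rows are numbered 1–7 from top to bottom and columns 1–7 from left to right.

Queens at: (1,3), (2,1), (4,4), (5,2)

(1,3) attacks row 3 at column 3 and diagonals 1, 5.
(2,1) attacks row 3 at column 1 and diagonals 2.
(4,4) attacks row 3 at column 4 and diagonals 3, 5.
(5,2) attacks row 3 at column 2 and diagonals 4.
Attacked columns: {1, 2, 3, 4, 5}. Safe: {6, 7}.

columns 6, 7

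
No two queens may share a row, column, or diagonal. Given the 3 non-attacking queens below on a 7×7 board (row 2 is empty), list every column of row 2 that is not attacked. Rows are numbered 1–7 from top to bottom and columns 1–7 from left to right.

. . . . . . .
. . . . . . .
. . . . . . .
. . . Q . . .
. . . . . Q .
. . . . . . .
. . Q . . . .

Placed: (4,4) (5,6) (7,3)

columns 1, 5, 7

(4,4) attacks row 2 at column 4 and diagonals 2, 6.
(5,6) attacks row 2 at column 6 and diagonals 3.
(7,3) attacks row 2 at column 3.
Attacked columns: {2, 3, 4, 6}. Safe: {1, 5, 7}.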